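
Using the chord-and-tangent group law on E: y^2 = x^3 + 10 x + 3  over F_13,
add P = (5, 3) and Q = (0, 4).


P != Q, so use the chord formula.
s = (y2 - y1) / (x2 - x1) = (1) / (8) mod 13 = 5
x3 = s^2 - x1 - x2 mod 13 = 5^2 - 5 - 0 = 7
y3 = s (x1 - x3) - y1 mod 13 = 5 * (5 - 7) - 3 = 0

P + Q = (7, 0)


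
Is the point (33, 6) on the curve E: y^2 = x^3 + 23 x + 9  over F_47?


Check whether y^2 = x^3 + 23 x + 9 (mod 47) for (x, y) = (33, 6).
LHS: y^2 = 6^2 mod 47 = 36
RHS: x^3 + 23 x + 9 = 33^3 + 23*33 + 9 mod 47 = 45
LHS != RHS

No, not on the curve


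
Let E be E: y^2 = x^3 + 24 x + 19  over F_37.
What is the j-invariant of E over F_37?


Delta = -16(4 a^3 + 27 b^2) mod 37 = 11
-1728 * (4 a)^3 = -1728 * (4*24)^3 mod 37 = 23
j = 23 * 11^(-1) mod 37 = 29

j = 29 (mod 37)


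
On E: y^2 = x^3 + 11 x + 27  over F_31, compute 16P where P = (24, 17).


k = 16 = 10000_2 (binary, LSB first: 00001)
Double-and-add from P = (24, 17):
  bit 0 = 0: acc unchanged = O
  bit 1 = 0: acc unchanged = O
  bit 2 = 0: acc unchanged = O
  bit 3 = 0: acc unchanged = O
  bit 4 = 1: acc = O + (8, 21) = (8, 21)

16P = (8, 21)


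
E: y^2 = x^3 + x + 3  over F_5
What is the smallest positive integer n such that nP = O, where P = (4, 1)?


Compute successive multiples of P until we hit O:
  1P = (4, 1)
  2P = (1, 0)
  3P = (4, 4)
  4P = O

ord(P) = 4


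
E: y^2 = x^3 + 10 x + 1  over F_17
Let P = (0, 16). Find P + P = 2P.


Doubling: s = (3 x1^2 + a) / (2 y1)
s = (3*0^2 + 10) / (2*16) mod 17 = 12
x3 = s^2 - 2 x1 mod 17 = 12^2 - 2*0 = 8
y3 = s (x1 - x3) - y1 mod 17 = 12 * (0 - 8) - 16 = 7

2P = (8, 7)


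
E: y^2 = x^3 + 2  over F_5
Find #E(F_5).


For each x in F_5, count y with y^2 = x^3 + 0 x + 2 mod 5:
  x = 2: RHS = 0, y in [0]  -> 1 point(s)
  x = 3: RHS = 4, y in [2, 3]  -> 2 point(s)
  x = 4: RHS = 1, y in [1, 4]  -> 2 point(s)
Affine points: 5. Add the point at infinity: total = 6.

#E(F_5) = 6


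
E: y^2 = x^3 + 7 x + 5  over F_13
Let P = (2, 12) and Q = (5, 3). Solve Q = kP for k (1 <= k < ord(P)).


Enumerate multiples of P until we hit Q = (5, 3):
  1P = (2, 12)
  2P = (5, 10)
  3P = (5, 3)
Match found at i = 3.

k = 3


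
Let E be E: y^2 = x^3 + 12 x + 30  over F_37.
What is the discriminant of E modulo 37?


4 a^3 + 27 b^2 = 4*12^3 + 27*30^2 = 6912 + 24300 = 31212
Delta = -16 * (31212) = -499392
Delta mod 37 = 34

Delta = 34 (mod 37)


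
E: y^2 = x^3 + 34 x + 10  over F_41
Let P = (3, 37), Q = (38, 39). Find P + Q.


P != Q, so use the chord formula.
s = (y2 - y1) / (x2 - x1) = (2) / (35) mod 41 = 27
x3 = s^2 - x1 - x2 mod 41 = 27^2 - 3 - 38 = 32
y3 = s (x1 - x3) - y1 mod 41 = 27 * (3 - 32) - 37 = 0

P + Q = (32, 0)


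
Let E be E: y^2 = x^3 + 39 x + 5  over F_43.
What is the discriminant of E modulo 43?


4 a^3 + 27 b^2 = 4*39^3 + 27*5^2 = 237276 + 675 = 237951
Delta = -16 * (237951) = -3807216
Delta mod 43 = 4

Delta = 4 (mod 43)


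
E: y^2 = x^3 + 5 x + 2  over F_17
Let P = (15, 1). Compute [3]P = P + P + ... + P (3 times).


k = 3 = 11_2 (binary, LSB first: 11)
Double-and-add from P = (15, 1):
  bit 0 = 1: acc = O + (15, 1) = (15, 1)
  bit 1 = 1: acc = (15, 1) + (4, 16) = (0, 11)

3P = (0, 11)


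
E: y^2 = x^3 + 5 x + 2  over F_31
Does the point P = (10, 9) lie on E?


Check whether y^2 = x^3 + 5 x + 2 (mod 31) for (x, y) = (10, 9).
LHS: y^2 = 9^2 mod 31 = 19
RHS: x^3 + 5 x + 2 = 10^3 + 5*10 + 2 mod 31 = 29
LHS != RHS

No, not on the curve


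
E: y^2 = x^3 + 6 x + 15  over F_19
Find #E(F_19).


For each x in F_19, count y with y^2 = x^3 + 6 x + 15 mod 19:
  x = 2: RHS = 16, y in [4, 15]  -> 2 point(s)
  x = 6: RHS = 1, y in [1, 18]  -> 2 point(s)
  x = 7: RHS = 1, y in [1, 18]  -> 2 point(s)
  x = 8: RHS = 5, y in [9, 10]  -> 2 point(s)
  x = 9: RHS = 0, y in [0]  -> 1 point(s)
  x = 10: RHS = 11, y in [7, 12]  -> 2 point(s)
  x = 11: RHS = 6, y in [5, 14]  -> 2 point(s)
Affine points: 13. Add the point at infinity: total = 14.

#E(F_19) = 14


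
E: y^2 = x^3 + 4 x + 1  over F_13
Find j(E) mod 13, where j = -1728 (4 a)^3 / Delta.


Delta = -16(4 a^3 + 27 b^2) mod 13 = 9
-1728 * (4 a)^3 = -1728 * (4*4)^3 mod 13 = 1
j = 1 * 9^(-1) mod 13 = 3

j = 3 (mod 13)


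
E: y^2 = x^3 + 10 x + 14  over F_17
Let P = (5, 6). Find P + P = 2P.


Doubling: s = (3 x1^2 + a) / (2 y1)
s = (3*5^2 + 10) / (2*6) mod 17 = 0
x3 = s^2 - 2 x1 mod 17 = 0^2 - 2*5 = 7
y3 = s (x1 - x3) - y1 mod 17 = 0 * (5 - 7) - 6 = 11

2P = (7, 11)


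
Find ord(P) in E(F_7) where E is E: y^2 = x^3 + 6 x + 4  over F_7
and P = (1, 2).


Compute successive multiples of P until we hit O:
  1P = (1, 2)
  2P = (0, 2)
  3P = (6, 5)
  4P = (4, 6)
  5P = (3, 0)
  6P = (4, 1)
  7P = (6, 2)
  8P = (0, 5)
  ... (continuing to 10P)
  10P = O

ord(P) = 10


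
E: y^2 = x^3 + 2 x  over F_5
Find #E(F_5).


For each x in F_5, count y with y^2 = x^3 + 2 x + 0 mod 5:
  x = 0: RHS = 0, y in [0]  -> 1 point(s)
Affine points: 1. Add the point at infinity: total = 2.

#E(F_5) = 2


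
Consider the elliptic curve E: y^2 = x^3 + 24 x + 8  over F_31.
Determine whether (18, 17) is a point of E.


Check whether y^2 = x^3 + 24 x + 8 (mod 31) for (x, y) = (18, 17).
LHS: y^2 = 17^2 mod 31 = 10
RHS: x^3 + 24 x + 8 = 18^3 + 24*18 + 8 mod 31 = 10
LHS = RHS

Yes, on the curve


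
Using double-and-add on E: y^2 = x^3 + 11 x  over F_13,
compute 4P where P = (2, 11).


k = 4 = 100_2 (binary, LSB first: 001)
Double-and-add from P = (2, 11):
  bit 0 = 0: acc unchanged = O
  bit 1 = 0: acc unchanged = O
  bit 2 = 1: acc = O + (12, 12) = (12, 12)

4P = (12, 12)


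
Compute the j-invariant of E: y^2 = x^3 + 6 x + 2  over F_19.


Delta = -16(4 a^3 + 27 b^2) mod 19 = 9
-1728 * (4 a)^3 = -1728 * (4*6)^3 mod 19 = 11
j = 11 * 9^(-1) mod 19 = 16

j = 16 (mod 19)


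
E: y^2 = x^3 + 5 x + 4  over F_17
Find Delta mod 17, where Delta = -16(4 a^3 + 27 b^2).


4 a^3 + 27 b^2 = 4*5^3 + 27*4^2 = 500 + 432 = 932
Delta = -16 * (932) = -14912
Delta mod 17 = 14

Delta = 14 (mod 17)


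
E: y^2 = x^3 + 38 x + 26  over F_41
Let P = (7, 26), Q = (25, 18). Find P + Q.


P != Q, so use the chord formula.
s = (y2 - y1) / (x2 - x1) = (33) / (18) mod 41 = 36
x3 = s^2 - x1 - x2 mod 41 = 36^2 - 7 - 25 = 34
y3 = s (x1 - x3) - y1 mod 41 = 36 * (7 - 34) - 26 = 27

P + Q = (34, 27)


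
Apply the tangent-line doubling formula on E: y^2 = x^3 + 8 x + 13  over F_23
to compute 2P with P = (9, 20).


Doubling: s = (3 x1^2 + a) / (2 y1)
s = (3*9^2 + 8) / (2*20) mod 23 = 8
x3 = s^2 - 2 x1 mod 23 = 8^2 - 2*9 = 0
y3 = s (x1 - x3) - y1 mod 23 = 8 * (9 - 0) - 20 = 6

2P = (0, 6)


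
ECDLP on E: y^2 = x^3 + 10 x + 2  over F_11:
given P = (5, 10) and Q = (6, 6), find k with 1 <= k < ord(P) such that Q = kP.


Enumerate multiples of P until we hit Q = (6, 6):
  1P = (5, 10)
  2P = (6, 5)
  3P = (3, 2)
  4P = (8, 0)
  5P = (3, 9)
  6P = (6, 6)
Match found at i = 6.

k = 6


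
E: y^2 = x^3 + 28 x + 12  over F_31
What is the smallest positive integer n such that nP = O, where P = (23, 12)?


Compute successive multiples of P until we hit O:
  1P = (23, 12)
  2P = (1, 14)
  3P = (17, 10)
  4P = (29, 17)
  5P = (15, 5)
  6P = (2, 18)
  7P = (20, 27)
  8P = (13, 0)
  ... (continuing to 16P)
  16P = O

ord(P) = 16


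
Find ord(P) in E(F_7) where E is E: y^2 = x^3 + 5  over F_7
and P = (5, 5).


Compute successive multiples of P until we hit O:
  1P = (5, 5)
  2P = (6, 5)
  3P = (3, 2)
  4P = (3, 5)
  5P = (6, 2)
  6P = (5, 2)
  7P = O

ord(P) = 7


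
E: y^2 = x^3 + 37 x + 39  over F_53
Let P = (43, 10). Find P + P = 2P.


Doubling: s = (3 x1^2 + a) / (2 y1)
s = (3*43^2 + 37) / (2*10) mod 53 = 46
x3 = s^2 - 2 x1 mod 53 = 46^2 - 2*43 = 16
y3 = s (x1 - x3) - y1 mod 53 = 46 * (43 - 16) - 10 = 13

2P = (16, 13)


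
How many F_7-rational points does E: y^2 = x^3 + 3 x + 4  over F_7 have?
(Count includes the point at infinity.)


For each x in F_7, count y with y^2 = x^3 + 3 x + 4 mod 7:
  x = 0: RHS = 4, y in [2, 5]  -> 2 point(s)
  x = 1: RHS = 1, y in [1, 6]  -> 2 point(s)
  x = 2: RHS = 4, y in [2, 5]  -> 2 point(s)
  x = 5: RHS = 4, y in [2, 5]  -> 2 point(s)
  x = 6: RHS = 0, y in [0]  -> 1 point(s)
Affine points: 9. Add the point at infinity: total = 10.

#E(F_7) = 10


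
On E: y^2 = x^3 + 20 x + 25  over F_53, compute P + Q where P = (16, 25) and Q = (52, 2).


P != Q, so use the chord formula.
s = (y2 - y1) / (x2 - x1) = (30) / (36) mod 53 = 45
x3 = s^2 - x1 - x2 mod 53 = 45^2 - 16 - 52 = 49
y3 = s (x1 - x3) - y1 mod 53 = 45 * (16 - 49) - 25 = 27

P + Q = (49, 27)


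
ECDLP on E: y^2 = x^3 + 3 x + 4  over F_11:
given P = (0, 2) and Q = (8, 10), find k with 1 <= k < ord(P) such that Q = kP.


Enumerate multiples of P until we hit Q = (8, 10):
  1P = (0, 2)
  2P = (4, 6)
  3P = (8, 1)
  4P = (8, 10)
Match found at i = 4.

k = 4


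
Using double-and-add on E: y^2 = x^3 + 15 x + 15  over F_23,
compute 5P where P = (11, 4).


k = 5 = 101_2 (binary, LSB first: 101)
Double-and-add from P = (11, 4):
  bit 0 = 1: acc = O + (11, 4) = (11, 4)
  bit 1 = 0: acc unchanged = (11, 4)
  bit 2 = 1: acc = (11, 4) + (1, 10) = (4, 1)

5P = (4, 1)


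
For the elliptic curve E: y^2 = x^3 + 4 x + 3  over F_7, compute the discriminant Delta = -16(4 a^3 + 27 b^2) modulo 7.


4 a^3 + 27 b^2 = 4*4^3 + 27*3^2 = 256 + 243 = 499
Delta = -16 * (499) = -7984
Delta mod 7 = 3

Delta = 3 (mod 7)


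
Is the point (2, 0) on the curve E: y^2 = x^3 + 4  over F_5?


Check whether y^2 = x^3 + 0 x + 4 (mod 5) for (x, y) = (2, 0).
LHS: y^2 = 0^2 mod 5 = 0
RHS: x^3 + 0 x + 4 = 2^3 + 0*2 + 4 mod 5 = 2
LHS != RHS

No, not on the curve


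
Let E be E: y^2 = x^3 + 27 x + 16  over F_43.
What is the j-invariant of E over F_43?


Delta = -16(4 a^3 + 27 b^2) mod 43 = 20
-1728 * (4 a)^3 = -1728 * (4*27)^3 mod 43 = 42
j = 42 * 20^(-1) mod 43 = 15

j = 15 (mod 43)


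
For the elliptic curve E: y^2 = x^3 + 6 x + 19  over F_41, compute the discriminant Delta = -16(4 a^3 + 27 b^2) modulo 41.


4 a^3 + 27 b^2 = 4*6^3 + 27*19^2 = 864 + 9747 = 10611
Delta = -16 * (10611) = -169776
Delta mod 41 = 5

Delta = 5 (mod 41)


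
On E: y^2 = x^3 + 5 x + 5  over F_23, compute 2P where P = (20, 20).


Doubling: s = (3 x1^2 + a) / (2 y1)
s = (3*20^2 + 5) / (2*20) mod 23 = 10
x3 = s^2 - 2 x1 mod 23 = 10^2 - 2*20 = 14
y3 = s (x1 - x3) - y1 mod 23 = 10 * (20 - 14) - 20 = 17

2P = (14, 17)


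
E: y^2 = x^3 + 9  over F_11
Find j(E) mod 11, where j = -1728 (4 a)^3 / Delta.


Delta = -16(4 a^3 + 27 b^2) mod 11 = 10
-1728 * (4 a)^3 = -1728 * (4*0)^3 mod 11 = 0
j = 0 * 10^(-1) mod 11 = 0

j = 0 (mod 11)


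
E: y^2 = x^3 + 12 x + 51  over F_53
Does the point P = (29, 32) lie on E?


Check whether y^2 = x^3 + 12 x + 51 (mod 53) for (x, y) = (29, 32).
LHS: y^2 = 32^2 mod 53 = 17
RHS: x^3 + 12 x + 51 = 29^3 + 12*29 + 51 mod 53 = 37
LHS != RHS

No, not on the curve


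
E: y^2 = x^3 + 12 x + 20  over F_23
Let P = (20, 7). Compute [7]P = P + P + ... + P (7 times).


k = 7 = 111_2 (binary, LSB first: 111)
Double-and-add from P = (20, 7):
  bit 0 = 1: acc = O + (20, 7) = (20, 7)
  bit 1 = 1: acc = (20, 7) + (12, 12) = (9, 12)
  bit 2 = 1: acc = (9, 12) + (2, 12) = (12, 11)

7P = (12, 11)


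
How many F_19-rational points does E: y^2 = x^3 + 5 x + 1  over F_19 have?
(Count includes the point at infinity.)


For each x in F_19, count y with y^2 = x^3 + 5 x + 1 mod 19:
  x = 0: RHS = 1, y in [1, 18]  -> 2 point(s)
  x = 1: RHS = 7, y in [8, 11]  -> 2 point(s)
  x = 2: RHS = 0, y in [0]  -> 1 point(s)
  x = 3: RHS = 5, y in [9, 10]  -> 2 point(s)
  x = 4: RHS = 9, y in [3, 16]  -> 2 point(s)
  x = 6: RHS = 0, y in [0]  -> 1 point(s)
  x = 10: RHS = 6, y in [5, 14]  -> 2 point(s)
  x = 11: RHS = 0, y in [0]  -> 1 point(s)
  x = 16: RHS = 16, y in [4, 15]  -> 2 point(s)
Affine points: 15. Add the point at infinity: total = 16.

#E(F_19) = 16


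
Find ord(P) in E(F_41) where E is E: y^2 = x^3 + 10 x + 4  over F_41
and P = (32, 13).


Compute successive multiples of P until we hit O:
  1P = (32, 13)
  2P = (2, 14)
  3P = (27, 21)
  4P = (19, 40)
  5P = (21, 2)
  6P = (30, 30)
  7P = (0, 2)
  8P = (11, 16)
  ... (continuing to 35P)
  35P = O

ord(P) = 35


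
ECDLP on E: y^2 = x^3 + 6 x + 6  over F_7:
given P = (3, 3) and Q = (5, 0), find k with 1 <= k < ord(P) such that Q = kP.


Enumerate multiples of P until we hit Q = (5, 0):
  1P = (3, 3)
  2P = (5, 0)
Match found at i = 2.

k = 2


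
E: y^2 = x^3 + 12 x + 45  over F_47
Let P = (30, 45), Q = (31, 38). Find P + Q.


P != Q, so use the chord formula.
s = (y2 - y1) / (x2 - x1) = (40) / (1) mod 47 = 40
x3 = s^2 - x1 - x2 mod 47 = 40^2 - 30 - 31 = 35
y3 = s (x1 - x3) - y1 mod 47 = 40 * (30 - 35) - 45 = 37

P + Q = (35, 37)


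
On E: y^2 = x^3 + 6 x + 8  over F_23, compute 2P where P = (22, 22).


k = 2 = 10_2 (binary, LSB first: 01)
Double-and-add from P = (22, 22):
  bit 0 = 0: acc unchanged = O
  bit 1 = 1: acc = O + (5, 5) = (5, 5)

2P = (5, 5)


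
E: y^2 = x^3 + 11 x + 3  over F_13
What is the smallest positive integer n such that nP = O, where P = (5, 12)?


Compute successive multiples of P until we hit O:
  1P = (5, 12)
  2P = (6, 5)
  3P = (12, 11)
  4P = (0, 4)
  5P = (9, 5)
  6P = (11, 5)
  7P = (11, 8)
  8P = (9, 8)
  ... (continuing to 13P)
  13P = O

ord(P) = 13


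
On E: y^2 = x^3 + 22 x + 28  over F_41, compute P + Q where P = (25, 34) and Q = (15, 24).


P != Q, so use the chord formula.
s = (y2 - y1) / (x2 - x1) = (31) / (31) mod 41 = 1
x3 = s^2 - x1 - x2 mod 41 = 1^2 - 25 - 15 = 2
y3 = s (x1 - x3) - y1 mod 41 = 1 * (25 - 2) - 34 = 30

P + Q = (2, 30)


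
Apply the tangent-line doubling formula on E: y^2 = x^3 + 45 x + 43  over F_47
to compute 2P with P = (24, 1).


Doubling: s = (3 x1^2 + a) / (2 y1)
s = (3*24^2 + 45) / (2*1) mod 47 = 17
x3 = s^2 - 2 x1 mod 47 = 17^2 - 2*24 = 6
y3 = s (x1 - x3) - y1 mod 47 = 17 * (24 - 6) - 1 = 23

2P = (6, 23)


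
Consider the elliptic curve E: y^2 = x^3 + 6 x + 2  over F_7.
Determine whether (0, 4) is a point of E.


Check whether y^2 = x^3 + 6 x + 2 (mod 7) for (x, y) = (0, 4).
LHS: y^2 = 4^2 mod 7 = 2
RHS: x^3 + 6 x + 2 = 0^3 + 6*0 + 2 mod 7 = 2
LHS = RHS

Yes, on the curve


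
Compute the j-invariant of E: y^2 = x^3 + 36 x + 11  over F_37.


Delta = -16(4 a^3 + 27 b^2) mod 37 = 36
-1728 * (4 a)^3 = -1728 * (4*36)^3 mod 37 = 36
j = 36 * 36^(-1) mod 37 = 1

j = 1 (mod 37)


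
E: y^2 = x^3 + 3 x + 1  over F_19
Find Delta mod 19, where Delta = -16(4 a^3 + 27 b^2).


4 a^3 + 27 b^2 = 4*3^3 + 27*1^2 = 108 + 27 = 135
Delta = -16 * (135) = -2160
Delta mod 19 = 6

Delta = 6 (mod 19)


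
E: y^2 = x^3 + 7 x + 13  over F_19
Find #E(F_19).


For each x in F_19, count y with y^2 = x^3 + 7 x + 13 mod 19:
  x = 2: RHS = 16, y in [4, 15]  -> 2 point(s)
  x = 3: RHS = 4, y in [2, 17]  -> 2 point(s)
  x = 6: RHS = 5, y in [9, 10]  -> 2 point(s)
  x = 7: RHS = 6, y in [5, 14]  -> 2 point(s)
  x = 8: RHS = 11, y in [7, 12]  -> 2 point(s)
  x = 9: RHS = 7, y in [8, 11]  -> 2 point(s)
  x = 10: RHS = 0, y in [0]  -> 1 point(s)
  x = 12: RHS = 1, y in [1, 18]  -> 2 point(s)
  x = 14: RHS = 5, y in [9, 10]  -> 2 point(s)
  x = 15: RHS = 16, y in [4, 15]  -> 2 point(s)
  x = 18: RHS = 5, y in [9, 10]  -> 2 point(s)
Affine points: 21. Add the point at infinity: total = 22.

#E(F_19) = 22


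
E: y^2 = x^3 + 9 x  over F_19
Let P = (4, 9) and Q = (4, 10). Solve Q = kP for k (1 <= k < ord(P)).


Enumerate multiples of P until we hit Q = (4, 10):
  1P = (4, 9)
  2P = (11, 10)
  3P = (11, 9)
  4P = (4, 10)
Match found at i = 4.

k = 4


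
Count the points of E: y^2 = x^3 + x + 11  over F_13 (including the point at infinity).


For each x in F_13, count y with y^2 = x^3 + 1 x + 11 mod 13:
  x = 1: RHS = 0, y in [0]  -> 1 point(s)
  x = 4: RHS = 1, y in [1, 12]  -> 2 point(s)
  x = 6: RHS = 12, y in [5, 8]  -> 2 point(s)
  x = 7: RHS = 10, y in [6, 7]  -> 2 point(s)
  x = 11: RHS = 1, y in [1, 12]  -> 2 point(s)
  x = 12: RHS = 9, y in [3, 10]  -> 2 point(s)
Affine points: 11. Add the point at infinity: total = 12.

#E(F_13) = 12


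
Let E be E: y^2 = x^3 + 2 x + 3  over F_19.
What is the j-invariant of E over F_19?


Delta = -16(4 a^3 + 27 b^2) mod 19 = 8
-1728 * (4 a)^3 = -1728 * (4*2)^3 mod 19 = 18
j = 18 * 8^(-1) mod 19 = 7

j = 7 (mod 19)


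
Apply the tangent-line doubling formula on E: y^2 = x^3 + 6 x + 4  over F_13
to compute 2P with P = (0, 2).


Doubling: s = (3 x1^2 + a) / (2 y1)
s = (3*0^2 + 6) / (2*2) mod 13 = 8
x3 = s^2 - 2 x1 mod 13 = 8^2 - 2*0 = 12
y3 = s (x1 - x3) - y1 mod 13 = 8 * (0 - 12) - 2 = 6

2P = (12, 6)


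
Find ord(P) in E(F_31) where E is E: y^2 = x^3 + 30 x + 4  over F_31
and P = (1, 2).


Compute successive multiples of P until we hit O:
  1P = (1, 2)
  2P = (6, 11)
  3P = (26, 15)
  4P = (13, 24)
  5P = (4, 8)
  6P = (30, 2)
  7P = (0, 29)
  8P = (15, 4)
  ... (continuing to 30P)
  30P = O

ord(P) = 30


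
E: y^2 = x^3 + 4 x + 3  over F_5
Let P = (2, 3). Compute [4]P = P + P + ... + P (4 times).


k = 4 = 100_2 (binary, LSB first: 001)
Double-and-add from P = (2, 3):
  bit 0 = 0: acc unchanged = O
  bit 1 = 0: acc unchanged = O
  bit 2 = 1: acc = O + (2, 3) = (2, 3)

4P = (2, 3)


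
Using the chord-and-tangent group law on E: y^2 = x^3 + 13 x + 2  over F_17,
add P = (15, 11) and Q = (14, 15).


P != Q, so use the chord formula.
s = (y2 - y1) / (x2 - x1) = (4) / (16) mod 17 = 13
x3 = s^2 - x1 - x2 mod 17 = 13^2 - 15 - 14 = 4
y3 = s (x1 - x3) - y1 mod 17 = 13 * (15 - 4) - 11 = 13

P + Q = (4, 13)


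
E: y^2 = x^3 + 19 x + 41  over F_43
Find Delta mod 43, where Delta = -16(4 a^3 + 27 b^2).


4 a^3 + 27 b^2 = 4*19^3 + 27*41^2 = 27436 + 45387 = 72823
Delta = -16 * (72823) = -1165168
Delta mod 43 = 3

Delta = 3 (mod 43)


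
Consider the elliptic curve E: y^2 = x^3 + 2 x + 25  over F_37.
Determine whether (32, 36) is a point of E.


Check whether y^2 = x^3 + 2 x + 25 (mod 37) for (x, y) = (32, 36).
LHS: y^2 = 36^2 mod 37 = 1
RHS: x^3 + 2 x + 25 = 32^3 + 2*32 + 25 mod 37 = 1
LHS = RHS

Yes, on the curve


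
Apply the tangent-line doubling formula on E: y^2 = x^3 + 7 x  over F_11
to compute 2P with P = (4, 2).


Doubling: s = (3 x1^2 + a) / (2 y1)
s = (3*4^2 + 7) / (2*2) mod 11 = 0
x3 = s^2 - 2 x1 mod 11 = 0^2 - 2*4 = 3
y3 = s (x1 - x3) - y1 mod 11 = 0 * (4 - 3) - 2 = 9

2P = (3, 9)


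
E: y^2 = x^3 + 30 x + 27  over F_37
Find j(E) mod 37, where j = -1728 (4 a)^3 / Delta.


Delta = -16(4 a^3 + 27 b^2) mod 37 = 27
-1728 * (4 a)^3 = -1728 * (4*30)^3 mod 37 = 27
j = 27 * 27^(-1) mod 37 = 1

j = 1 (mod 37)


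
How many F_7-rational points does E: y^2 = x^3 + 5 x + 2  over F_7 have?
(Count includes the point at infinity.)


For each x in F_7, count y with y^2 = x^3 + 5 x + 2 mod 7:
  x = 0: RHS = 2, y in [3, 4]  -> 2 point(s)
  x = 1: RHS = 1, y in [1, 6]  -> 2 point(s)
  x = 3: RHS = 2, y in [3, 4]  -> 2 point(s)
  x = 4: RHS = 2, y in [3, 4]  -> 2 point(s)
Affine points: 8. Add the point at infinity: total = 9.

#E(F_7) = 9


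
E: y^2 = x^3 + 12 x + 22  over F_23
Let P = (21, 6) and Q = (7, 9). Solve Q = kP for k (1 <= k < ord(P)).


Enumerate multiples of P until we hit Q = (7, 9):
  1P = (21, 6)
  2P = (8, 20)
  3P = (7, 9)
Match found at i = 3.

k = 3


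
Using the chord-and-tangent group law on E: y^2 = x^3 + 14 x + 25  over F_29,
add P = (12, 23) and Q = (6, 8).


P != Q, so use the chord formula.
s = (y2 - y1) / (x2 - x1) = (14) / (23) mod 29 = 17
x3 = s^2 - x1 - x2 mod 29 = 17^2 - 12 - 6 = 10
y3 = s (x1 - x3) - y1 mod 29 = 17 * (12 - 10) - 23 = 11

P + Q = (10, 11)


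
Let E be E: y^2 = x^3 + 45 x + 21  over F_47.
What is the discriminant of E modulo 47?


4 a^3 + 27 b^2 = 4*45^3 + 27*21^2 = 364500 + 11907 = 376407
Delta = -16 * (376407) = -6022512
Delta mod 47 = 21

Delta = 21 (mod 47)


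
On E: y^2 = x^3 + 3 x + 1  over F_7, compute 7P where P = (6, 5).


k = 7 = 111_2 (binary, LSB first: 111)
Double-and-add from P = (6, 5):
  bit 0 = 1: acc = O + (6, 5) = (6, 5)
  bit 1 = 1: acc = (6, 5) + (6, 2) = O
  bit 2 = 1: acc = O + (6, 5) = (6, 5)

7P = (6, 5)


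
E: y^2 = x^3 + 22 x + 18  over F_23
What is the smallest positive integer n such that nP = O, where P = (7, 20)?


Compute successive multiples of P until we hit O:
  1P = (7, 20)
  2P = (21, 14)
  3P = (21, 9)
  4P = (7, 3)
  5P = O

ord(P) = 5


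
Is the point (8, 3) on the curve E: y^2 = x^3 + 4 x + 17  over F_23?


Check whether y^2 = x^3 + 4 x + 17 (mod 23) for (x, y) = (8, 3).
LHS: y^2 = 3^2 mod 23 = 9
RHS: x^3 + 4 x + 17 = 8^3 + 4*8 + 17 mod 23 = 9
LHS = RHS

Yes, on the curve


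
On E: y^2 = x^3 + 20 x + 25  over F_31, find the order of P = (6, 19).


Compute successive multiples of P until we hit O:
  1P = (6, 19)
  2P = (13, 8)
  3P = (17, 16)
  4P = (5, 23)
  5P = (5, 8)
  6P = (17, 15)
  7P = (13, 23)
  8P = (6, 12)
  ... (continuing to 9P)
  9P = O

ord(P) = 9


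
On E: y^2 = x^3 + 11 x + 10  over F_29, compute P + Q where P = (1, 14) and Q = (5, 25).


P != Q, so use the chord formula.
s = (y2 - y1) / (x2 - x1) = (11) / (4) mod 29 = 10
x3 = s^2 - x1 - x2 mod 29 = 10^2 - 1 - 5 = 7
y3 = s (x1 - x3) - y1 mod 29 = 10 * (1 - 7) - 14 = 13

P + Q = (7, 13)


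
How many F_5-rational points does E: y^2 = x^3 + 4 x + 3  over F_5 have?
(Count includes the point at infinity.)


For each x in F_5, count y with y^2 = x^3 + 4 x + 3 mod 5:
  x = 2: RHS = 4, y in [2, 3]  -> 2 point(s)
Affine points: 2. Add the point at infinity: total = 3.

#E(F_5) = 3


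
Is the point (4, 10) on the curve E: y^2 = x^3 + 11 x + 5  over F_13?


Check whether y^2 = x^3 + 11 x + 5 (mod 13) for (x, y) = (4, 10).
LHS: y^2 = 10^2 mod 13 = 9
RHS: x^3 + 11 x + 5 = 4^3 + 11*4 + 5 mod 13 = 9
LHS = RHS

Yes, on the curve


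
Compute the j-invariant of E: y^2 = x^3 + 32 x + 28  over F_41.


Delta = -16(4 a^3 + 27 b^2) mod 41 = 11
-1728 * (4 a)^3 = -1728 * (4*32)^3 mod 41 = 29
j = 29 * 11^(-1) mod 41 = 25

j = 25 (mod 41)


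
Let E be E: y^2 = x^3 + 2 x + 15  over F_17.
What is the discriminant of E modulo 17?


4 a^3 + 27 b^2 = 4*2^3 + 27*15^2 = 32 + 6075 = 6107
Delta = -16 * (6107) = -97712
Delta mod 17 = 4

Delta = 4 (mod 17)


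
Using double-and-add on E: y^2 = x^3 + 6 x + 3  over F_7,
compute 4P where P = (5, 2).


k = 4 = 100_2 (binary, LSB first: 001)
Double-and-add from P = (5, 2):
  bit 0 = 0: acc unchanged = O
  bit 1 = 0: acc unchanged = O
  bit 2 = 1: acc = O + (5, 2) = (5, 2)

4P = (5, 2)


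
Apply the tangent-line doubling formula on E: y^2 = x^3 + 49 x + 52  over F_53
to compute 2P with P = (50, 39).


Doubling: s = (3 x1^2 + a) / (2 y1)
s = (3*50^2 + 49) / (2*39) mod 53 = 20
x3 = s^2 - 2 x1 mod 53 = 20^2 - 2*50 = 35
y3 = s (x1 - x3) - y1 mod 53 = 20 * (50 - 35) - 39 = 49

2P = (35, 49)


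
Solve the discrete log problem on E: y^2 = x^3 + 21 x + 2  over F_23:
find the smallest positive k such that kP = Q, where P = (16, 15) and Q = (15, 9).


Enumerate multiples of P until we hit Q = (15, 9):
  1P = (16, 15)
  2P = (15, 9)
Match found at i = 2.

k = 2


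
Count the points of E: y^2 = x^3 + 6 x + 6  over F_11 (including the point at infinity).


For each x in F_11, count y with y^2 = x^3 + 6 x + 6 mod 11:
  x = 2: RHS = 4, y in [2, 9]  -> 2 point(s)
  x = 6: RHS = 5, y in [4, 7]  -> 2 point(s)
  x = 8: RHS = 5, y in [4, 7]  -> 2 point(s)
Affine points: 6. Add the point at infinity: total = 7.

#E(F_11) = 7


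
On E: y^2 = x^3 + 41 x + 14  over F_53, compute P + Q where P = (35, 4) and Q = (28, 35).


P != Q, so use the chord formula.
s = (y2 - y1) / (x2 - x1) = (31) / (46) mod 53 = 41
x3 = s^2 - x1 - x2 mod 53 = 41^2 - 35 - 28 = 28
y3 = s (x1 - x3) - y1 mod 53 = 41 * (35 - 28) - 4 = 18

P + Q = (28, 18)


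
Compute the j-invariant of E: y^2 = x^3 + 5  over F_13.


Delta = -16(4 a^3 + 27 b^2) mod 13 = 3
-1728 * (4 a)^3 = -1728 * (4*0)^3 mod 13 = 0
j = 0 * 3^(-1) mod 13 = 0

j = 0 (mod 13)


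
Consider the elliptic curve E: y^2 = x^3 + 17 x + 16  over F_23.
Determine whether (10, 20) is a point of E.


Check whether y^2 = x^3 + 17 x + 16 (mod 23) for (x, y) = (10, 20).
LHS: y^2 = 20^2 mod 23 = 9
RHS: x^3 + 17 x + 16 = 10^3 + 17*10 + 16 mod 23 = 13
LHS != RHS

No, not on the curve


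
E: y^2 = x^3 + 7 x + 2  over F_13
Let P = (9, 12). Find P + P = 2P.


Doubling: s = (3 x1^2 + a) / (2 y1)
s = (3*9^2 + 7) / (2*12) mod 13 = 5
x3 = s^2 - 2 x1 mod 13 = 5^2 - 2*9 = 7
y3 = s (x1 - x3) - y1 mod 13 = 5 * (9 - 7) - 12 = 11

2P = (7, 11)


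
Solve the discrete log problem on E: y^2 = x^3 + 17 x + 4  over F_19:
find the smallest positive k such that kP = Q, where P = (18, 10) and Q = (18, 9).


Enumerate multiples of P until we hit Q = (18, 9):
  1P = (18, 10)
  2P = (3, 5)
  3P = (15, 10)
  4P = (5, 9)
  5P = (5, 10)
  6P = (15, 9)
  7P = (3, 14)
  8P = (18, 9)
Match found at i = 8.

k = 8


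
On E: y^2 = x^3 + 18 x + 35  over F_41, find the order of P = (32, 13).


Compute successive multiples of P until we hit O:
  1P = (32, 13)
  2P = (19, 15)
  3P = (40, 4)
  4P = (26, 11)
  5P = (15, 20)
  6P = (39, 14)
  7P = (6, 20)
  8P = (28, 8)
  ... (continuing to 42P)
  42P = O

ord(P) = 42


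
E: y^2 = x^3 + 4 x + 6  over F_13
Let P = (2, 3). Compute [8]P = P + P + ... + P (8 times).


k = 8 = 1000_2 (binary, LSB first: 0001)
Double-and-add from P = (2, 3):
  bit 0 = 0: acc unchanged = O
  bit 1 = 0: acc unchanged = O
  bit 2 = 0: acc unchanged = O
  bit 3 = 1: acc = O + (8, 11) = (8, 11)

8P = (8, 11)


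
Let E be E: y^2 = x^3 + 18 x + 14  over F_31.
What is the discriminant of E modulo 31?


4 a^3 + 27 b^2 = 4*18^3 + 27*14^2 = 23328 + 5292 = 28620
Delta = -16 * (28620) = -457920
Delta mod 31 = 12

Delta = 12 (mod 31)


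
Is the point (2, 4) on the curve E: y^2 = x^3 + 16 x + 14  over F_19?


Check whether y^2 = x^3 + 16 x + 14 (mod 19) for (x, y) = (2, 4).
LHS: y^2 = 4^2 mod 19 = 16
RHS: x^3 + 16 x + 14 = 2^3 + 16*2 + 14 mod 19 = 16
LHS = RHS

Yes, on the curve


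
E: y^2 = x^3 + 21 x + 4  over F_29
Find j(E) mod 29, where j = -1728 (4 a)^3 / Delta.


Delta = -16(4 a^3 + 27 b^2) mod 29 = 17
-1728 * (4 a)^3 = -1728 * (4*21)^3 mod 29 = 24
j = 24 * 17^(-1) mod 29 = 27

j = 27 (mod 29)


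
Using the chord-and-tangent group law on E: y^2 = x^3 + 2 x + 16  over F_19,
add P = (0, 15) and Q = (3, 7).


P != Q, so use the chord formula.
s = (y2 - y1) / (x2 - x1) = (11) / (3) mod 19 = 10
x3 = s^2 - x1 - x2 mod 19 = 10^2 - 0 - 3 = 2
y3 = s (x1 - x3) - y1 mod 19 = 10 * (0 - 2) - 15 = 3

P + Q = (2, 3)


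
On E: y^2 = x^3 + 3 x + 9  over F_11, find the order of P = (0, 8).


Compute successive multiples of P until we hit O:
  1P = (0, 8)
  2P = (3, 10)
  3P = (6, 10)
  4P = (10, 7)
  5P = (2, 1)
  6P = (2, 10)
  7P = (10, 4)
  8P = (6, 1)
  ... (continuing to 11P)
  11P = O

ord(P) = 11


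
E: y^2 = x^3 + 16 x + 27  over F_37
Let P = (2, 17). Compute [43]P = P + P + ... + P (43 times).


k = 43 = 101011_2 (binary, LSB first: 110101)
Double-and-add from P = (2, 17):
  bit 0 = 1: acc = O + (2, 17) = (2, 17)
  bit 1 = 1: acc = (2, 17) + (5, 11) = (34, 10)
  bit 2 = 0: acc unchanged = (34, 10)
  bit 3 = 1: acc = (34, 10) + (1, 28) = (13, 29)
  bit 4 = 0: acc unchanged = (13, 29)
  bit 5 = 1: acc = (13, 29) + (36, 26) = (9, 30)

43P = (9, 30)


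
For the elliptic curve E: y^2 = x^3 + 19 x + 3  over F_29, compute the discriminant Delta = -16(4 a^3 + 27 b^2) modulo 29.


4 a^3 + 27 b^2 = 4*19^3 + 27*3^2 = 27436 + 243 = 27679
Delta = -16 * (27679) = -442864
Delta mod 29 = 24

Delta = 24 (mod 29)


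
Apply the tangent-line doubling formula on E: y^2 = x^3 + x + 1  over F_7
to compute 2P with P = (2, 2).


Doubling: s = (3 x1^2 + a) / (2 y1)
s = (3*2^2 + 1) / (2*2) mod 7 = 5
x3 = s^2 - 2 x1 mod 7 = 5^2 - 2*2 = 0
y3 = s (x1 - x3) - y1 mod 7 = 5 * (2 - 0) - 2 = 1

2P = (0, 1)


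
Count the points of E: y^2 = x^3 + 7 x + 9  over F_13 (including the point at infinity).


For each x in F_13, count y with y^2 = x^3 + 7 x + 9 mod 13:
  x = 0: RHS = 9, y in [3, 10]  -> 2 point(s)
  x = 1: RHS = 4, y in [2, 11]  -> 2 point(s)
  x = 4: RHS = 10, y in [6, 7]  -> 2 point(s)
  x = 5: RHS = 0, y in [0]  -> 1 point(s)
  x = 10: RHS = 0, y in [0]  -> 1 point(s)
  x = 11: RHS = 0, y in [0]  -> 1 point(s)
  x = 12: RHS = 1, y in [1, 12]  -> 2 point(s)
Affine points: 11. Add the point at infinity: total = 12.

#E(F_13) = 12


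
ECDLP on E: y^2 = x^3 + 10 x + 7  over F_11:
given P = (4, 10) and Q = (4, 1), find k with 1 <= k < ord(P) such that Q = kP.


Enumerate multiples of P until we hit Q = (4, 1):
  1P = (4, 10)
  2P = (8, 7)
  3P = (3, 3)
  4P = (9, 10)
  5P = (9, 1)
  6P = (3, 8)
  7P = (8, 4)
  8P = (4, 1)
Match found at i = 8.

k = 8


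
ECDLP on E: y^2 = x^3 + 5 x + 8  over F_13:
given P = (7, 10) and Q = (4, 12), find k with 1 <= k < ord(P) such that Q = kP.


Enumerate multiples of P until we hit Q = (4, 12):
  1P = (7, 10)
  2P = (11, 9)
  3P = (4, 12)
Match found at i = 3.

k = 3


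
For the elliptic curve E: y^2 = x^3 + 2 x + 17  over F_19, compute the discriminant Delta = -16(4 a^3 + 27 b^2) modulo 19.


4 a^3 + 27 b^2 = 4*2^3 + 27*17^2 = 32 + 7803 = 7835
Delta = -16 * (7835) = -125360
Delta mod 19 = 2

Delta = 2 (mod 19)


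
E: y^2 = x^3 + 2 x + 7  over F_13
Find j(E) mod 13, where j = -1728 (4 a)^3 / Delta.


Delta = -16(4 a^3 + 27 b^2) mod 13 = 4
-1728 * (4 a)^3 = -1728 * (4*2)^3 mod 13 = 5
j = 5 * 4^(-1) mod 13 = 11

j = 11 (mod 13)


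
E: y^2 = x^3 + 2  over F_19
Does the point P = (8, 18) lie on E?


Check whether y^2 = x^3 + 0 x + 2 (mod 19) for (x, y) = (8, 18).
LHS: y^2 = 18^2 mod 19 = 1
RHS: x^3 + 0 x + 2 = 8^3 + 0*8 + 2 mod 19 = 1
LHS = RHS

Yes, on the curve


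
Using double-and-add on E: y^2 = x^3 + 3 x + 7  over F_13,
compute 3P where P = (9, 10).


k = 3 = 11_2 (binary, LSB first: 11)
Double-and-add from P = (9, 10):
  bit 0 = 1: acc = O + (9, 10) = (9, 10)
  bit 1 = 1: acc = (9, 10) + (12, 9) = (8, 7)

3P = (8, 7)


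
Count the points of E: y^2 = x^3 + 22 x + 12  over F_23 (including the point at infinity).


For each x in F_23, count y with y^2 = x^3 + 22 x + 12 mod 23:
  x = 0: RHS = 12, y in [9, 14]  -> 2 point(s)
  x = 1: RHS = 12, y in [9, 14]  -> 2 point(s)
  x = 2: RHS = 18, y in [8, 15]  -> 2 point(s)
  x = 3: RHS = 13, y in [6, 17]  -> 2 point(s)
  x = 4: RHS = 3, y in [7, 16]  -> 2 point(s)
  x = 7: RHS = 3, y in [7, 16]  -> 2 point(s)
  x = 10: RHS = 13, y in [6, 17]  -> 2 point(s)
  x = 12: RHS = 3, y in [7, 16]  -> 2 point(s)
  x = 17: RHS = 9, y in [3, 20]  -> 2 point(s)
  x = 21: RHS = 6, y in [11, 12]  -> 2 point(s)
  x = 22: RHS = 12, y in [9, 14]  -> 2 point(s)
Affine points: 22. Add the point at infinity: total = 23.

#E(F_23) = 23


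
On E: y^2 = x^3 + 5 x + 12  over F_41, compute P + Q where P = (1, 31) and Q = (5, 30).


P != Q, so use the chord formula.
s = (y2 - y1) / (x2 - x1) = (40) / (4) mod 41 = 10
x3 = s^2 - x1 - x2 mod 41 = 10^2 - 1 - 5 = 12
y3 = s (x1 - x3) - y1 mod 41 = 10 * (1 - 12) - 31 = 23

P + Q = (12, 23)


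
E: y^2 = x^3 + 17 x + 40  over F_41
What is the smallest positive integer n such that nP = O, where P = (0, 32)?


Compute successive multiples of P until we hit O:
  1P = (0, 32)
  2P = (20, 37)
  3P = (39, 30)
  4P = (3, 6)
  5P = (22, 22)
  6P = (27, 25)
  7P = (4, 7)
  8P = (12, 2)
  ... (continuing to 26P)
  26P = O

ord(P) = 26


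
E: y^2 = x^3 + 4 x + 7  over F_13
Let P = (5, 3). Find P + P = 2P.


Doubling: s = (3 x1^2 + a) / (2 y1)
s = (3*5^2 + 4) / (2*3) mod 13 = 11
x3 = s^2 - 2 x1 mod 13 = 11^2 - 2*5 = 7
y3 = s (x1 - x3) - y1 mod 13 = 11 * (5 - 7) - 3 = 1

2P = (7, 1)


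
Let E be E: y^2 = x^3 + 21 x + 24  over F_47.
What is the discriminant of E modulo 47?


4 a^3 + 27 b^2 = 4*21^3 + 27*24^2 = 37044 + 15552 = 52596
Delta = -16 * (52596) = -841536
Delta mod 47 = 46

Delta = 46 (mod 47)


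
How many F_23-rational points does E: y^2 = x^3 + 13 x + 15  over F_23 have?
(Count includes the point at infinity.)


For each x in F_23, count y with y^2 = x^3 + 13 x + 15 mod 23:
  x = 1: RHS = 6, y in [11, 12]  -> 2 point(s)
  x = 2: RHS = 3, y in [7, 16]  -> 2 point(s)
  x = 3: RHS = 12, y in [9, 14]  -> 2 point(s)
  x = 4: RHS = 16, y in [4, 19]  -> 2 point(s)
  x = 7: RHS = 12, y in [9, 14]  -> 2 point(s)
  x = 10: RHS = 18, y in [8, 15]  -> 2 point(s)
  x = 12: RHS = 13, y in [6, 17]  -> 2 point(s)
  x = 13: RHS = 12, y in [9, 14]  -> 2 point(s)
  x = 16: RHS = 18, y in [8, 15]  -> 2 point(s)
  x = 18: RHS = 9, y in [3, 20]  -> 2 point(s)
  x = 20: RHS = 18, y in [8, 15]  -> 2 point(s)
  x = 21: RHS = 4, y in [2, 21]  -> 2 point(s)
  x = 22: RHS = 1, y in [1, 22]  -> 2 point(s)
Affine points: 26. Add the point at infinity: total = 27.

#E(F_23) = 27


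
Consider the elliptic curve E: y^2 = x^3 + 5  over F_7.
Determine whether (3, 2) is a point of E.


Check whether y^2 = x^3 + 0 x + 5 (mod 7) for (x, y) = (3, 2).
LHS: y^2 = 2^2 mod 7 = 4
RHS: x^3 + 0 x + 5 = 3^3 + 0*3 + 5 mod 7 = 4
LHS = RHS

Yes, on the curve


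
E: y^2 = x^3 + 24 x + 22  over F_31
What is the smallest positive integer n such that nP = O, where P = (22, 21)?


Compute successive multiples of P until we hit O:
  1P = (22, 21)
  2P = (1, 4)
  3P = (5, 9)
  4P = (6, 14)
  5P = (13, 12)
  6P = (28, 4)
  7P = (14, 8)
  8P = (2, 27)
  ... (continuing to 34P)
  34P = O

ord(P) = 34


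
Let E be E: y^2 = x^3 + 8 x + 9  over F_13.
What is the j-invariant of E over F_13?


Delta = -16(4 a^3 + 27 b^2) mod 13 = 9
-1728 * (4 a)^3 = -1728 * (4*8)^3 mod 13 = 8
j = 8 * 9^(-1) mod 13 = 11

j = 11 (mod 13)


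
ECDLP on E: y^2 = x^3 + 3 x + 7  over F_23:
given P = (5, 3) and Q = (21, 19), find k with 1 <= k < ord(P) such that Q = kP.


Enumerate multiples of P until we hit Q = (21, 19):
  1P = (5, 3)
  2P = (21, 19)
Match found at i = 2.

k = 2


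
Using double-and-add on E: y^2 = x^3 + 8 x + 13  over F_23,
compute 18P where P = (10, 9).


k = 18 = 10010_2 (binary, LSB first: 01001)
Double-and-add from P = (10, 9):
  bit 0 = 0: acc unchanged = O
  bit 1 = 1: acc = O + (9, 3) = (9, 3)
  bit 2 = 0: acc unchanged = (9, 3)
  bit 3 = 0: acc unchanged = (9, 3)
  bit 4 = 1: acc = (9, 3) + (19, 3) = (18, 20)

18P = (18, 20)


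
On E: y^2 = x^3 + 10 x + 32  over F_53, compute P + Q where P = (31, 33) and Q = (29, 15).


P != Q, so use the chord formula.
s = (y2 - y1) / (x2 - x1) = (35) / (51) mod 53 = 9
x3 = s^2 - x1 - x2 mod 53 = 9^2 - 31 - 29 = 21
y3 = s (x1 - x3) - y1 mod 53 = 9 * (31 - 21) - 33 = 4

P + Q = (21, 4)


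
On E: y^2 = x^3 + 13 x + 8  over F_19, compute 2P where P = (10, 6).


Doubling: s = (3 x1^2 + a) / (2 y1)
s = (3*10^2 + 13) / (2*6) mod 19 = 15
x3 = s^2 - 2 x1 mod 19 = 15^2 - 2*10 = 15
y3 = s (x1 - x3) - y1 mod 19 = 15 * (10 - 15) - 6 = 14

2P = (15, 14)


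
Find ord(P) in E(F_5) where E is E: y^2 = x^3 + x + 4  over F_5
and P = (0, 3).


Compute successive multiples of P until we hit O:
  1P = (0, 3)
  2P = (1, 1)
  3P = (3, 3)
  4P = (2, 2)
  5P = (2, 3)
  6P = (3, 2)
  7P = (1, 4)
  8P = (0, 2)
  ... (continuing to 9P)
  9P = O

ord(P) = 9


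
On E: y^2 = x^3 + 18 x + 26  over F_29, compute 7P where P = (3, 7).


k = 7 = 111_2 (binary, LSB first: 111)
Double-and-add from P = (3, 7):
  bit 0 = 1: acc = O + (3, 7) = (3, 7)
  bit 1 = 1: acc = (3, 7) + (3, 22) = O
  bit 2 = 1: acc = O + (3, 7) = (3, 7)

7P = (3, 7)


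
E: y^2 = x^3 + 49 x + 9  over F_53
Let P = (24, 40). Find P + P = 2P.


Doubling: s = (3 x1^2 + a) / (2 y1)
s = (3*24^2 + 49) / (2*40) mod 53 = 3
x3 = s^2 - 2 x1 mod 53 = 3^2 - 2*24 = 14
y3 = s (x1 - x3) - y1 mod 53 = 3 * (24 - 14) - 40 = 43

2P = (14, 43)


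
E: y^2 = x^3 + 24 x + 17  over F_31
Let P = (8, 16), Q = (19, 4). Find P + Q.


P != Q, so use the chord formula.
s = (y2 - y1) / (x2 - x1) = (19) / (11) mod 31 = 13
x3 = s^2 - x1 - x2 mod 31 = 13^2 - 8 - 19 = 18
y3 = s (x1 - x3) - y1 mod 31 = 13 * (8 - 18) - 16 = 9

P + Q = (18, 9)


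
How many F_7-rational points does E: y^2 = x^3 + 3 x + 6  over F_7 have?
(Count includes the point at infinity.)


For each x in F_7, count y with y^2 = x^3 + 3 x + 6 mod 7:
  x = 3: RHS = 0, y in [0]  -> 1 point(s)
  x = 6: RHS = 2, y in [3, 4]  -> 2 point(s)
Affine points: 3. Add the point at infinity: total = 4.

#E(F_7) = 4


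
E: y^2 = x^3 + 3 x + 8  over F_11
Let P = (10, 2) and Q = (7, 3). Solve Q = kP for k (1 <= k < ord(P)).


Enumerate multiples of P until we hit Q = (7, 3):
  1P = (10, 2)
  2P = (7, 8)
  3P = (9, 7)
  4P = (6, 0)
  5P = (9, 4)
  6P = (7, 3)
Match found at i = 6.

k = 6


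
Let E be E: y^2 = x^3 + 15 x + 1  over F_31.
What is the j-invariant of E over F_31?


Delta = -16(4 a^3 + 27 b^2) mod 31 = 10
-1728 * (4 a)^3 = -1728 * (4*15)^3 mod 31 = 29
j = 29 * 10^(-1) mod 31 = 6

j = 6 (mod 31)


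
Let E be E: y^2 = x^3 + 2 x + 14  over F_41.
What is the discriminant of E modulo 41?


4 a^3 + 27 b^2 = 4*2^3 + 27*14^2 = 32 + 5292 = 5324
Delta = -16 * (5324) = -85184
Delta mod 41 = 14

Delta = 14 (mod 41)


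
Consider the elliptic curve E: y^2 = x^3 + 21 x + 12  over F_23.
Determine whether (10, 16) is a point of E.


Check whether y^2 = x^3 + 21 x + 12 (mod 23) for (x, y) = (10, 16).
LHS: y^2 = 16^2 mod 23 = 3
RHS: x^3 + 21 x + 12 = 10^3 + 21*10 + 12 mod 23 = 3
LHS = RHS

Yes, on the curve


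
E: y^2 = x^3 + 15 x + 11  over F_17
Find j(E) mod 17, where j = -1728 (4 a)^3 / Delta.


Delta = -16(4 a^3 + 27 b^2) mod 17 = 5
-1728 * (4 a)^3 = -1728 * (4*15)^3 mod 17 = 5
j = 5 * 5^(-1) mod 17 = 1

j = 1 (mod 17)


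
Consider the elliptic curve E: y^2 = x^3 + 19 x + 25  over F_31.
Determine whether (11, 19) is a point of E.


Check whether y^2 = x^3 + 19 x + 25 (mod 31) for (x, y) = (11, 19).
LHS: y^2 = 19^2 mod 31 = 20
RHS: x^3 + 19 x + 25 = 11^3 + 19*11 + 25 mod 31 = 15
LHS != RHS

No, not on the curve


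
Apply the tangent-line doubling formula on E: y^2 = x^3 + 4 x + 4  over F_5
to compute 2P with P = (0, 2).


Doubling: s = (3 x1^2 + a) / (2 y1)
s = (3*0^2 + 4) / (2*2) mod 5 = 1
x3 = s^2 - 2 x1 mod 5 = 1^2 - 2*0 = 1
y3 = s (x1 - x3) - y1 mod 5 = 1 * (0 - 1) - 2 = 2

2P = (1, 2)


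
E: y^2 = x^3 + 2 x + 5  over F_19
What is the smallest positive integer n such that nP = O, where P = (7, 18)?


Compute successive multiples of P until we hit O:
  1P = (7, 18)
  2P = (12, 3)
  3P = (9, 7)
  4P = (0, 10)
  5P = (4, 18)
  6P = (8, 1)
  7P = (8, 18)
  8P = (4, 1)
  ... (continuing to 13P)
  13P = O

ord(P) = 13


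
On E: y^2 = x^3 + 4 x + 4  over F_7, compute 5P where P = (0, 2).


k = 5 = 101_2 (binary, LSB first: 101)
Double-and-add from P = (0, 2):
  bit 0 = 1: acc = O + (0, 2) = (0, 2)
  bit 1 = 0: acc unchanged = (0, 2)
  bit 2 = 1: acc = (0, 2) + (5, 3) = (4, 0)

5P = (4, 0)


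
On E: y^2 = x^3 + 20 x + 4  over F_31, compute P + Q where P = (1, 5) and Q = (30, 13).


P != Q, so use the chord formula.
s = (y2 - y1) / (x2 - x1) = (8) / (29) mod 31 = 27
x3 = s^2 - x1 - x2 mod 31 = 27^2 - 1 - 30 = 16
y3 = s (x1 - x3) - y1 mod 31 = 27 * (1 - 16) - 5 = 24

P + Q = (16, 24)


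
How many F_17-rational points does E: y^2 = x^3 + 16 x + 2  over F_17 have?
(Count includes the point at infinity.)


For each x in F_17, count y with y^2 = x^3 + 16 x + 2 mod 17:
  x = 0: RHS = 2, y in [6, 11]  -> 2 point(s)
  x = 1: RHS = 2, y in [6, 11]  -> 2 point(s)
  x = 2: RHS = 8, y in [5, 12]  -> 2 point(s)
  x = 3: RHS = 9, y in [3, 14]  -> 2 point(s)
  x = 6: RHS = 8, y in [5, 12]  -> 2 point(s)
  x = 7: RHS = 15, y in [7, 10]  -> 2 point(s)
  x = 8: RHS = 13, y in [8, 9]  -> 2 point(s)
  x = 9: RHS = 8, y in [5, 12]  -> 2 point(s)
  x = 11: RHS = 13, y in [8, 9]  -> 2 point(s)
  x = 12: RHS = 1, y in [1, 16]  -> 2 point(s)
  x = 15: RHS = 13, y in [8, 9]  -> 2 point(s)
  x = 16: RHS = 2, y in [6, 11]  -> 2 point(s)
Affine points: 24. Add the point at infinity: total = 25.

#E(F_17) = 25


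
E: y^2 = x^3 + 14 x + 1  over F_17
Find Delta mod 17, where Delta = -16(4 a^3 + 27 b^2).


4 a^3 + 27 b^2 = 4*14^3 + 27*1^2 = 10976 + 27 = 11003
Delta = -16 * (11003) = -176048
Delta mod 17 = 4

Delta = 4 (mod 17)
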